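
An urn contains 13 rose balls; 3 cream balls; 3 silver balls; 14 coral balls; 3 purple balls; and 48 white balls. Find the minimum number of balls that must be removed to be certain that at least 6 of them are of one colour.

The 6 colours are the holes; the balls drawn are the pigeons.
To avoid 6 of any one colour, the worst case takes at most 5 of each colour, or every ball of a colour that has fewer than 5.
That gives 5 + 3 + 3 + 5 + 3 + 5 = 24 balls with no colour reaching 6.
The next ball forces some colour to 6, so 24 + 1 = 25.

25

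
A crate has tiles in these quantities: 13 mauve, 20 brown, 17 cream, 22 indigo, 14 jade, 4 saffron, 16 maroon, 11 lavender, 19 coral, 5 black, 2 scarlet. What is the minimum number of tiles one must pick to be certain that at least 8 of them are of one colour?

68

The 11 colours are the holes; the tiles drawn are the pigeons.
To avoid 8 of any one colour, the worst case takes at most 7 of each colour, or every tile of a colour that has fewer than 7.
That gives 7 + 7 + 7 + 7 + 7 + 4 + 7 + 7 + 7 + 5 + 2 = 67 tiles with no colour reaching 8.
The next tile forces some colour to 8, so 67 + 1 = 68.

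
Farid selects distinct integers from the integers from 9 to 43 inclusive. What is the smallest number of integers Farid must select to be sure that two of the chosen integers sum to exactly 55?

20

A set avoiding the sum 55 can contain at most one of each pair {x, 55−x}, plus the 3 elements whose complement lies outside the range.
The integers 9, …, 27 (19 of them) are such a set: any two sum to at least 9+10 = 19 and at most 26+27 = 53 < 55.
Any 20th integer completes one of the 16 pairs, so 20 choices force a sum of 55.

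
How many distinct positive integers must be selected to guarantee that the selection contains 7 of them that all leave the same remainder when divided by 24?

The 24 residue classes mod 24 are the pigeonholes.
With 144 integers one could put 6 in each residue class and have no class reach 7.
The 145th integer pushes some class to 7, so 24·6 + 1 = 145.

145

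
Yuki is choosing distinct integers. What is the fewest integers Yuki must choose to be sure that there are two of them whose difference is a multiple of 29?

30

Integers whose pairwise differences are multiples of 29 are exactly those sharing a remainder mod 29. Pigeonhole: the 29 residue classes mod 29 are the pigeonholes.
With 29 integers one could put 1 in each residue class and have no class reach 2.
The 30th integer pushes some class to 2, so 29·1 + 1 = 30.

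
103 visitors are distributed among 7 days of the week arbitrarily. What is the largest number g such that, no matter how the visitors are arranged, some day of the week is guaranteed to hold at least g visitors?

The 7 days of the week are the holes and the 103 visitors are the pigeons.
If every day of the week held at most 14 visitors, the total would be at most 7 × 14 = 98, which is less than 103.
So some day of the week holds at least ⌈103/7⌉ = 15 visitors.

15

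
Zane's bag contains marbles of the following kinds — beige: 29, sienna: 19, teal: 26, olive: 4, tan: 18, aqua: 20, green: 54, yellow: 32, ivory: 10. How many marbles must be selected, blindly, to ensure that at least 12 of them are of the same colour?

By the pigeonhole principle, put each drawn marble into a box by colour. The largest draw with every box below 12 takes min(count, 11) from each colour; colours with fewer than 11 contribute all they have.
Σ min(cᵢ, 11) = 11 + 11 + 11 + 4 + 11 + 11 + 11 + 11 + 10 = 91.
Draw number 91 + 1 = 92 must push one box to 12.

92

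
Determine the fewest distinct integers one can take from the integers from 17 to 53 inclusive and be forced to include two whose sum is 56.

A set avoiding the sum 56 can contain at most one of each pair {x, 56−x}, plus the 15 elements whose complement lies outside the range or equal to its own complement.
The integers 28, …, 53 (26 of them) are such a set: any two sum to at least 28+29 = 57 > 56.
Pigeonhole: any 27th integer completes one of the 11 pairs, so 27 choices force a sum of 56.

27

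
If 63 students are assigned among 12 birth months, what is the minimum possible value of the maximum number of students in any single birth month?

6

The 12 birth months are the holes and the 63 students are the pigeons.
If every birth month held at most 5 students, the total would be at most 12 × 5 = 60, which is less than 63.
So some birth month holds at least ⌈63/12⌉ = 6 students.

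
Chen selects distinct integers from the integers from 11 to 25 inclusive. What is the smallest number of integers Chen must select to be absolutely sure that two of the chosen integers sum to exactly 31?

11

A set avoiding the sum 31 can contain at most one of each pair {x, 31−x}, plus the 5 elements whose complement lies outside the range.
The integers 16, …, 25 (10 of them) are such a set: any two sum to at least 16+17 = 33 > 31.
By pigeonhole, any 11th integer completes one of the 5 pairs, so 11 choices force a sum of 31.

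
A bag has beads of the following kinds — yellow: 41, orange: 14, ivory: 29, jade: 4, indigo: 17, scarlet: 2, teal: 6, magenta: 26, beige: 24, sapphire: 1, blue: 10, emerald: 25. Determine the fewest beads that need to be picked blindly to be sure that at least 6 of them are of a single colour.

53

By pigeonhole, the 12 colours are the holes; the beads drawn are the pigeons.
To avoid 6 of any one colour, the worst case takes at most 5 of each colour, or every bead of a colour that has fewer than 5.
That gives 5 + 5 + 5 + 4 + 5 + 2 + 5 + 5 + 5 + 1 + 5 + 5 = 52 beads with no colour reaching 6.
The next bead forces some colour to 6, so 52 + 1 = 53.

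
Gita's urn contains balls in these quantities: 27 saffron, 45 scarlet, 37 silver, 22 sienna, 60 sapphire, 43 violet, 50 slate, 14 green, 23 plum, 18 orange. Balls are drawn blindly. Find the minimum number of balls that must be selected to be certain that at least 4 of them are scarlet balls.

298

In the worst case for collecting scarlet balls, every non-scarlet ball comes out first.
There are 27 + 37 + 22 + 60 + 43 + 50 + 14 + 23 + 18 = 294 non-scarlet balls altogether.
After those, each further ball must be scarlet, so 294 + 4 = 298 draws guarantee 4 scarlet balls.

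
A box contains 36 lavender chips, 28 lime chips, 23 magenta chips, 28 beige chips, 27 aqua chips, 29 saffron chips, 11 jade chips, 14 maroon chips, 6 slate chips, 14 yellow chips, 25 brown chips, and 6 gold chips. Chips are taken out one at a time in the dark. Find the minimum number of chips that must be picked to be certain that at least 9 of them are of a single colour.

An adversary could hand out at most 8 chips per colour (slate, gold run out sooner): 8 + 8 + 8 + 8 + 8 + 8 + 8 + 8 + 6 + 8 + 8 + 6 = 92 chips and still no colour has 9.
Pigeonhole: one more chip lands in a colour already at 8, so 93 draws are enough and 92 are not.

93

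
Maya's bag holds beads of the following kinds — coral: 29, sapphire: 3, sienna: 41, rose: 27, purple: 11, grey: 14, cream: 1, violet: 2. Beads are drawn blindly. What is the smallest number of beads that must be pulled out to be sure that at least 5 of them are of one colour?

27

An adversary could hand out at most 4 beads per colour (sapphire, cream, violet run out sooner): 4 + 3 + 4 + 4 + 4 + 4 + 1 + 2 = 26 beads and still no colour has 5.
Pigeonhole: one more bead lands in a colour already at 4, so 27 draws are enough and 26 are not.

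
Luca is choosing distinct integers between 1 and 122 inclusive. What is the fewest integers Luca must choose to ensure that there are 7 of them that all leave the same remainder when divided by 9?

55

By pigeonhole, the 9 residue classes mod 9 are the pigeonholes.
With 54 integers one could put 6 in each residue class and have no class reach 7.
The 55th integer pushes some class to 7, so 9·6 + 1 = 55.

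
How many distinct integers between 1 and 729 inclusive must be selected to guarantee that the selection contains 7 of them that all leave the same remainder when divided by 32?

193

Pigeonhole: the 32 residue classes mod 32 are the pigeonholes.
With 192 integers one could put 6 in each residue class and have no class reach 7.
The 193rd integer pushes some class to 7, so 32·6 + 1 = 193.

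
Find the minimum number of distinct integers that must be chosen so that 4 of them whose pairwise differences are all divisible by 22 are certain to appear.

Integers whose pairwise differences are multiples of 22 are exactly those sharing a remainder mod 22. The 22 residue classes mod 22 are the pigeonholes.
With 66 integers one could put 3 in each residue class and have no class reach 4.
The 67th integer pushes some class to 4, so 22·3 + 1 = 67.

67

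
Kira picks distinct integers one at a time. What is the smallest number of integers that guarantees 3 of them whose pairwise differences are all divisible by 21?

43

Integers whose pairwise differences are multiples of 21 are exactly those sharing a remainder mod 21. The 21 residue classes mod 21 are the pigeonholes.
With 42 integers one could put 2 in each residue class and have no class reach 3.
The 43rd integer pushes some class to 3, so 21·2 + 1 = 43.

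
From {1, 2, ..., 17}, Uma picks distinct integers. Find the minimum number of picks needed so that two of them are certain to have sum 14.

A set avoiding the sum 14 can contain at most one of each pair {x, 14−x}, plus the 5 elements whose complement lies outside the range or equal to its own complement.
The integers 7, …, 17 (11 of them) are such a set: any two sum to at least 7+8 = 15 > 14.
Any 12th integer completes one of the 6 pairs, so 12 choices force a sum of 14.

12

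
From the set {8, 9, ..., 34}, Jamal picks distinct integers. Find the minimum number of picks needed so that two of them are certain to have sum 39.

A set avoiding the sum 39 can contain at most one of each pair {x, 39−x}, plus the 3 elements whose complement lies outside the range.
The integers 20, …, 34 (15 of them) are such a set: any two sum to at least 20+21 = 41 > 39.
Any 16th integer completes one of the 12 pairs, so 16 choices force a sum of 39.

16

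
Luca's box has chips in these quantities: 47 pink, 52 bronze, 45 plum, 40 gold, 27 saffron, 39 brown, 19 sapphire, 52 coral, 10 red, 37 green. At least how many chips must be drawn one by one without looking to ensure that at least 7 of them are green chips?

338

In the worst case for collecting green chips, every non-green chip comes out first.
There are 47 + 52 + 45 + 40 + 27 + 39 + 19 + 52 + 10 = 331 non-green chips altogether.
After those, each further chip must be green, so 331 + 7 = 338 draws guarantee 7 green chips.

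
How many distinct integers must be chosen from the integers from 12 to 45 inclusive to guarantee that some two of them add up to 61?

20

A set avoiding the sum 61 can contain at most one of each pair {x, 61−x}, plus the 4 elements whose complement lies outside the range.
The integers 12, …, 30 (19 of them) are such a set: any two sum to at least 12+13 = 25 and at most 29+30 = 59 < 61.
By the pigeonhole principle, any 20th integer completes one of the 15 pairs, so 20 choices force a sum of 61.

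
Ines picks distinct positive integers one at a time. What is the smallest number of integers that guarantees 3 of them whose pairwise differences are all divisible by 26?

Integers whose pairwise differences are multiples of 26 are exactly those sharing a remainder mod 26. By the pigeonhole principle, the 26 residue classes mod 26 are the pigeonholes.
With 52 integers one could put 2 in each residue class and have no class reach 3.
The 53rd integer pushes some class to 3, so 26·2 + 1 = 53.

53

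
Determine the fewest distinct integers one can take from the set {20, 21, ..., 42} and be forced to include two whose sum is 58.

Two chosen integers sum to 58 exactly when both halves of some pair {x, 58−x} with 20 ≤ x ≤ 58−x ≤ 38 are chosen — 9 such pairs.
The remaining 5 elements (those with no distinct partner in range) can never complete a 58-sum, so the worst case takes all of them and one from each pair: 5 + 9 = 14.
By pigeonhole, the 15th integer has to be the second member of some pair, so 14 + 1 = 15.

15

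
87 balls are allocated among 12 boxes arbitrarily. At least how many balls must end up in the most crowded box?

The 12 boxes are the holes and the 87 balls are the pigeons.
If every box held at most 7 balls, the total would be at most 12 × 7 = 84, which is less than 87.
So some box holds at least ⌈87/12⌉ = 8 balls.

8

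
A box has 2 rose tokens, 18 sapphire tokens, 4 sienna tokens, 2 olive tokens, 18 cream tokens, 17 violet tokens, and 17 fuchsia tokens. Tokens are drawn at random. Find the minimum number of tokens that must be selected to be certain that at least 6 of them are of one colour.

An adversary could hand out at most 5 tokens per colour (rose, sienna, olive run out sooner): 2 + 5 + 4 + 2 + 5 + 5 + 5 = 28 tokens and still no colour has 6.
One more token lands in a colour already at 5, so 29 draws are enough and 28 are not.

29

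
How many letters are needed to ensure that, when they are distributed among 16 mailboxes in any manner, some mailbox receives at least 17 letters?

With 256 letters one could put exactly 16 in each of the 16 mailboxes, and no mailbox would reach 17.
By the pigeonhole principle, one more letter must land in a mailbox that already has 16, giving it 17.
So 16 × 16 + 1 = 257 letters are required.

257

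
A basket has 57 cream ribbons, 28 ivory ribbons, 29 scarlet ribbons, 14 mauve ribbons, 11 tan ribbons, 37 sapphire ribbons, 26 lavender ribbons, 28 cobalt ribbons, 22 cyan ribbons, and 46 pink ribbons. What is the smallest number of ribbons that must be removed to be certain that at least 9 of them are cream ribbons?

250

In the worst case for collecting cream ribbons, every non-cream ribbon comes out first.
There are 28 + 29 + 14 + 11 + 37 + 26 + 28 + 22 + 46 = 241 non-cream ribbons altogether.
After those, each further ribbon must be cream, so 241 + 9 = 250 draws guarantee 9 cream ribbons.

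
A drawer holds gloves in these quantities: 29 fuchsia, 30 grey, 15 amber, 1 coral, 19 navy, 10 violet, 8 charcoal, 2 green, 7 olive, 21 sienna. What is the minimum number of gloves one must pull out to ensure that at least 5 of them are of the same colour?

Put each drawn glove into a box by colour. The largest draw with every box below 5 takes min(count, 4) from each colour; colours with fewer than 4 contribute all they have.
Σ min(cᵢ, 4) = 4 + 4 + 4 + 1 + 4 + 4 + 4 + 2 + 4 + 4 = 35.
Draw number 35 + 1 = 36 must push one box to 5.

36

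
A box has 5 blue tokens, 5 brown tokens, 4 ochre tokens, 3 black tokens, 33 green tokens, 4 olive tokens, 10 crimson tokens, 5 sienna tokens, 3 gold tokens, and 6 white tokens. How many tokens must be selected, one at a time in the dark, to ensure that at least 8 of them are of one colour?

An adversary could hand out at most 7 tokens per colour (8 colours run out sooner): 5 + 5 + 4 + 3 + 7 + 4 + 7 + 5 + 3 + 6 = 49 tokens and still no colour has 8.
One more token lands in a colour already at 7, so 50 draws are enough and 49 are not.

50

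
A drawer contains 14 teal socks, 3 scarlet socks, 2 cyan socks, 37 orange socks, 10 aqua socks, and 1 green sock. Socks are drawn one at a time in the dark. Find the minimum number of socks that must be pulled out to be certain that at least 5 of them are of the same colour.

19

An adversary could hand out at most 4 socks per colour (scarlet, cyan, green run out sooner): 4 + 3 + 2 + 4 + 4 + 1 = 18 socks and still no colour has 5.
One more sock lands in a colour already at 4, so 19 draws are enough and 18 are not.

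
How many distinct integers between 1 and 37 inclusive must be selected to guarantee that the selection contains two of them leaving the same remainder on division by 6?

The 6 residue classes mod 6 are the pigeonholes.
With 6 integers one could put 1 in each residue class and have no class reach 2.
The 7th integer pushes some class to 2, so 6·1 + 1 = 7.

7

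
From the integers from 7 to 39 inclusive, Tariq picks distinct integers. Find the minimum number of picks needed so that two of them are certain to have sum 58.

A set avoiding the sum 58 can contain at most one of each pair {x, 58−x}, plus the 13 elements whose complement lies outside the range or equal to its own complement.
The integers 7, …, 29 (23 of them) are such a set: any two sum to at least 7+8 = 15 and at most 28+29 = 57 < 58.
Pigeonhole: any 24th integer completes one of the 10 pairs, so 24 choices force a sum of 58.

24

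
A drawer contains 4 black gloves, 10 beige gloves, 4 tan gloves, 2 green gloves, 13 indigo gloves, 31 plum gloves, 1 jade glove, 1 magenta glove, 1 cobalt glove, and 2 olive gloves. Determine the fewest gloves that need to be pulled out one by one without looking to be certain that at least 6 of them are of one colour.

By pigeonhole, the 10 colours are the holes; the gloves drawn are the pigeons.
To avoid 6 of any one colour, the worst case takes at most 5 of each colour, or every glove of a colour that has fewer than 5.
That gives 4 + 5 + 4 + 2 + 5 + 5 + 1 + 1 + 1 + 2 = 30 gloves with no colour reaching 6.
The next glove forces some colour to 6, so 30 + 1 = 31.

31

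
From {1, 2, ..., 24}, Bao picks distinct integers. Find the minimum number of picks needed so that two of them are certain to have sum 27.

14

A set avoiding the sum 27 can contain at most one of each pair {x, 27−x}, plus the 2 elements whose complement lies outside the range.
The integers 1, …, 13 (13 of them) are such a set: any two sum to at least 1+2 = 3 and at most 12+13 = 25 < 27.
Any 14th integer completes one of the 11 pairs, so 14 choices force a sum of 27.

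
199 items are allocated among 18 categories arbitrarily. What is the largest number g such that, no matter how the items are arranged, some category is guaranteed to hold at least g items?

The 18 categories are the holes and the 199 items are the pigeons.
If every category held at most 11 items, the total would be at most 18 × 11 = 198, which is less than 199.
So some category holds at least ⌈199/18⌉ = 12 items.

12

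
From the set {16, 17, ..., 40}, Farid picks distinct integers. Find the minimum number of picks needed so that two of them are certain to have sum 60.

A set avoiding the sum 60 can contain at most one of each pair {x, 60−x}, plus the 5 elements whose complement lies outside the range or equal to its own complement.
The integers 16, …, 30 (15 of them) are such a set: any two sum to at least 16+17 = 33 and at most 29+30 = 59 < 60.
Any 16th integer completes one of the 10 pairs, so 16 choices force a sum of 60.

16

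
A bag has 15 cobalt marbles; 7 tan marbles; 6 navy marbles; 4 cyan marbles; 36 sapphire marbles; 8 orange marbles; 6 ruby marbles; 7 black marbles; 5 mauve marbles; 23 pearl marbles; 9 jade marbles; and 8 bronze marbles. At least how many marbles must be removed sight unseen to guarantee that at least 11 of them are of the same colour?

91

An adversary could hand out at most 10 marbles per colour (9 colours run out sooner): 10 + 7 + 6 + 4 + 10 + 8 + 6 + 7 + 5 + 10 + 9 + 8 = 90 marbles and still no colour has 11.
By the pigeonhole principle, one more marble lands in a colour already at 10, so 91 draws are enough and 90 are not.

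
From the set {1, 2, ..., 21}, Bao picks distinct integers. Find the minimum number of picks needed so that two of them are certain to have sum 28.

15

A set avoiding the sum 28 can contain at most one of each pair {x, 28−x}, plus the 7 elements whose complement lies outside the range or equal to its own complement.
The integers 1, …, 14 (14 of them) are such a set: any two sum to at least 1+2 = 3 and at most 13+14 = 27 < 28.
Any 15th integer completes one of the 7 pairs, so 15 choices force a sum of 28.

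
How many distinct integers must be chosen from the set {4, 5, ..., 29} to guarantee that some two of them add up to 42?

19

A set avoiding the sum 42 can contain at most one of each pair {x, 42−x}, plus the 10 elements whose complement lies outside the range or equal to its own complement.
The integers 4, …, 21 (18 of them) are such a set: any two sum to at least 4+5 = 9 and at most 20+21 = 41 < 42.
Pigeonhole: any 19th integer completes one of the 8 pairs, so 19 choices force a sum of 42.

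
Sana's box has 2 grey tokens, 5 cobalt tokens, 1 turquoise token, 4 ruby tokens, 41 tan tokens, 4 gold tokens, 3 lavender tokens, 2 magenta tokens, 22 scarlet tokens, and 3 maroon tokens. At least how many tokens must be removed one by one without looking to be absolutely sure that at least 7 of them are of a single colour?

Put each drawn token into a box by colour. The largest draw with every box below 7 takes min(count, 6) from each colour; colours with fewer than 6 contribute all they have.
Σ min(cᵢ, 6) = 2 + 5 + 1 + 4 + 6 + 4 + 3 + 2 + 6 + 3 = 36.
Draw number 36 + 1 = 37 must push one box to 7.

37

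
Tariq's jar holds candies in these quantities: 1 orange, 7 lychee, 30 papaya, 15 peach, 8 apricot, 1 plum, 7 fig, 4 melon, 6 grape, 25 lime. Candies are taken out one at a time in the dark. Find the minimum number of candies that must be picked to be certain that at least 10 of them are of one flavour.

62

The 10 flavours are the holes; the candies drawn are the pigeons.
To avoid 10 of any one flavour, the worst case takes at most 9 of each flavour, or every candy of a flavour that has fewer than 9.
That gives 1 + 7 + 9 + 9 + 8 + 1 + 7 + 4 + 6 + 9 = 61 candies with no flavour reaching 10.
The next candy forces some flavour to 10, so 61 + 1 = 62.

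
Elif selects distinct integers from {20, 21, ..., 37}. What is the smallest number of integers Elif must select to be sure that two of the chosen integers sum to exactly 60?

12

Two chosen integers sum to 60 exactly when both halves of some pair {x, 60−x} with 23 ≤ x ≤ 60−x ≤ 37 are chosen — 7 such pairs.
The remaining 4 elements (those with no distinct partner in range) can never complete a 60-sum, so the worst case takes all of them and one from each pair: 4 + 7 = 11.
By pigeonhole, the 12th integer has to be the second member of some pair, so 11 + 1 = 12.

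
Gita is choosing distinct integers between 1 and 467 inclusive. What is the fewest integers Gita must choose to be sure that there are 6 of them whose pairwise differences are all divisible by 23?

Integers whose pairwise differences are multiples of 23 are exactly those sharing a remainder mod 23. By pigeonhole, the 23 residue classes mod 23 are the pigeonholes.
With 115 integers one could put 5 in each residue class and have no class reach 6.
The 116th integer pushes some class to 6, so 23·5 + 1 = 116.

116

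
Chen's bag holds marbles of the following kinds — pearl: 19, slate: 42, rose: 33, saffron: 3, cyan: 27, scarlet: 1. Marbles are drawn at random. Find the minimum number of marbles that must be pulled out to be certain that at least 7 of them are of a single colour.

29

The 6 colours are the holes; the marbles drawn are the pigeons.
To avoid 7 of any one colour, the worst case takes at most 6 of each colour, or every marble of a colour that has fewer than 6.
That gives 6 + 6 + 6 + 3 + 6 + 1 = 28 marbles with no colour reaching 7.
The next marble forces some colour to 7, so 28 + 1 = 29.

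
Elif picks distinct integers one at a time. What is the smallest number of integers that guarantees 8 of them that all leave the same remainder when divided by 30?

Pigeonhole: the 30 residue classes mod 30 are the pigeonholes.
With 210 integers one could put 7 in each residue class and have no class reach 8.
The 211th integer pushes some class to 8, so 30·7 + 1 = 211.

211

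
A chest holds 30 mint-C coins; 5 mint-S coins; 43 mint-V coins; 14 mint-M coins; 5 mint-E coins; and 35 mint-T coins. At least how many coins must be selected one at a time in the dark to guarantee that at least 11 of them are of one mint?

51

An adversary could hand out at most 10 coins per mint (mint-S, mint-E run out sooner): 10 + 5 + 10 + 10 + 5 + 10 = 50 coins and still no mint has 11.
Pigeonhole: one more coin lands in a mint already at 10, so 51 draws are enough and 50 are not.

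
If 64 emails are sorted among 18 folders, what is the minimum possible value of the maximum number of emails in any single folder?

By the pigeonhole principle, the 18 folders are the holes and the 64 emails are the pigeons.
If every folder held at most 3 emails, the total would be at most 18 × 3 = 54, which is less than 64.
So some folder holds at least ⌈64/18⌉ = 4 emails.

4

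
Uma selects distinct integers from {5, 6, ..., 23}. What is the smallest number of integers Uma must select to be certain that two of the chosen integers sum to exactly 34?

Two chosen integers sum to 34 exactly when both halves of some pair {x, 34−x} with 11 ≤ x ≤ 34−x ≤ 23 are chosen — 6 such pairs.
The remaining 7 elements (those with no distinct partner in range) can never complete a 34-sum, so the worst case takes all of them and one from each pair: 7 + 6 = 13.
By pigeonhole, the 14th integer has to be the second member of some pair, so 13 + 1 = 14.

14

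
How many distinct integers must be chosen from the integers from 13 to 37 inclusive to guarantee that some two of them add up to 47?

15

A set avoiding the sum 47 can contain at most one of each pair {x, 47−x}, plus the 3 elements whose complement lies outside the range.
The integers 24, …, 37 (14 of them) are such a set: any two sum to at least 24+25 = 49 > 47.
Any 15th integer completes one of the 11 pairs, so 15 choices force a sum of 47.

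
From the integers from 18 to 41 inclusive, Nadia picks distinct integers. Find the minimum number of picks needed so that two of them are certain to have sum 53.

16

Two chosen integers sum to 53 exactly when both halves of some pair {x, 53−x} with 18 ≤ x ≤ 53−x ≤ 35 are chosen — 9 such pairs.
The remaining 6 elements (those with no distinct partner in range) can never complete a 53-sum, so the worst case takes all of them and one from each pair: 6 + 9 = 15.
By the pigeonhole principle, the 16th integer has to be the second member of some pair, so 15 + 1 = 16.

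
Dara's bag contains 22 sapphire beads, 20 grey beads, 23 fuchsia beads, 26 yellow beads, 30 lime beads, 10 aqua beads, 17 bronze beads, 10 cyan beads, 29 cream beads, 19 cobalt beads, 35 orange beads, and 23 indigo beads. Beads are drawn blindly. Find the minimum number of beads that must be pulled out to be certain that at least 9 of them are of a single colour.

By pigeonhole, the 12 colours are the holes; the beads drawn are the pigeons.
To avoid 9 of any one colour, the worst case takes at most 8 of each colour.
That gives 8 + 8 + 8 + 8 + 8 + 8 + 8 + 8 + 8 + 8 + 8 + 8 = 96 beads with no colour reaching 9.
The next bead forces some colour to 9, so 96 + 1 = 97.

97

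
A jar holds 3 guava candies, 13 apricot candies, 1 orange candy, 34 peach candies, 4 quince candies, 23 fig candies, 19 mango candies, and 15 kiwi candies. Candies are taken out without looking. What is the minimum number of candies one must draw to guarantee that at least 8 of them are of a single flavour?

44

By pigeonhole, the 8 flavours are the holes; the candies drawn are the pigeons.
To avoid 8 of any one flavour, the worst case takes at most 7 of each flavour, or every candy of a flavour that has fewer than 7.
That gives 3 + 7 + 1 + 7 + 4 + 7 + 7 + 7 = 43 candies with no flavour reaching 8.
The next candy forces some flavour to 8, so 43 + 1 = 44.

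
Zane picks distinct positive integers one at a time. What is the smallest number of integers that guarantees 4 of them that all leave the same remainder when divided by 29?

Pigeonhole: the 29 residue classes mod 29 are the pigeonholes.
With 87 integers one could put 3 in each residue class and have no class reach 4.
The 88th integer pushes some class to 4, so 29·3 + 1 = 88.

88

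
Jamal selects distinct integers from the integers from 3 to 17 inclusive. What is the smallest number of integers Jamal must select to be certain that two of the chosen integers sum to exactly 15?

Two chosen integers sum to 15 exactly when both halves of some pair {x, 15−x} with 3 ≤ x ≤ 15−x ≤ 12 are chosen — 5 such pairs.
The remaining 5 elements (those with no distinct partner in range) can never complete a 15-sum, so the worst case takes all of them and one from each pair: 5 + 5 = 10.
The 11th integer has to be the second member of some pair, so 10 + 1 = 11.

11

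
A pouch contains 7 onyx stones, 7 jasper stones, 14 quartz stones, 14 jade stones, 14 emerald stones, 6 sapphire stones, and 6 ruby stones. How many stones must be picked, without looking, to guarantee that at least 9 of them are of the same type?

51

An adversary could hand out at most 8 stones per type (4 types run out sooner): 7 + 7 + 8 + 8 + 8 + 6 + 6 = 50 stones and still no type has 9.
Pigeonhole: one more stone lands in a type already at 8, so 51 draws are enough and 50 are not.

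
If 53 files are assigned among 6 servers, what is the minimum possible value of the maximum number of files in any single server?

9

By pigeonhole, the 6 servers are the holes and the 53 files are the pigeons.
If every server held at most 8 files, the total would be at most 6 × 8 = 48, which is less than 53.
So some server holds at least ⌈53/6⌉ = 9 files.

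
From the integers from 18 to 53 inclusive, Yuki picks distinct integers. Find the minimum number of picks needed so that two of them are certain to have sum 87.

Group the elements by complementary pair {x, 87−x}: {34,53}, {35,52}, {36,51}, …, giving 10 two-element pairs and 16 integers whose partner 87−x falls outside [18,53].
By the pigeonhole principle, treating each of those 26 groups as a pigeonhole, one can pick one integer per group — 26 integers — with no two summing to 87.
The 27th integer lands in an occupied pair, forcing a sum of 87.

27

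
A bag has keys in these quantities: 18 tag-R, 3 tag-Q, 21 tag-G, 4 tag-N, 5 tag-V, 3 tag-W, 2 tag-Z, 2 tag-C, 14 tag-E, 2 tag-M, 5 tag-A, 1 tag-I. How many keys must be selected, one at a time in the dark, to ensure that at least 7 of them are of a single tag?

46

An adversary could hand out at most 6 keys per tag (9 tags run out sooner): 6 + 3 + 6 + 4 + 5 + 3 + 2 + 2 + 6 + 2 + 5 + 1 = 45 keys and still no tag has 7.
One more key lands in a tag already at 6, so 46 draws are enough and 45 are not.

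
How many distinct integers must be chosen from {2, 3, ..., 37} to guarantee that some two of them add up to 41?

Group the elements by complementary pair {x, 41−x}: {4,37}, {5,36}, {6,35}, …, giving 17 two-element pairs and 2 integers whose partner 41−x falls outside [2,37].
Treating each of those 19 groups as a pigeonhole, one can pick one integer per group — 19 integers — with no two summing to 41.
The 20th integer lands in an occupied pair, forcing a sum of 41.

20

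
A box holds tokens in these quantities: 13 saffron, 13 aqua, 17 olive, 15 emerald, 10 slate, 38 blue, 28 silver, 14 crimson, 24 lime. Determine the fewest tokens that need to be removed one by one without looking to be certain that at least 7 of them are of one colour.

55

Put each drawn token into a box by colour. The largest draw with every box below 7 takes min(count, 6) from each colour.
Σ min(cᵢ, 6) = 6 + 6 + 6 + 6 + 6 + 6 + 6 + 6 + 6 = 54.
Draw number 54 + 1 = 55 must push one box to 7.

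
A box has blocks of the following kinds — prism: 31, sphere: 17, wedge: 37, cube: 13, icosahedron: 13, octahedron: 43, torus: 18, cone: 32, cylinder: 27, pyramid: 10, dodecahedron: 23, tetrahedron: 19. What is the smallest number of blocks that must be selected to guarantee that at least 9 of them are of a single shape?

An adversary could hand out at most 8 blocks per shape: 8 + 8 + 8 + 8 + 8 + 8 + 8 + 8 + 8 + 8 + 8 + 8 = 96 blocks and still no shape has 9.
By pigeonhole, one more block lands in a shape already at 8, so 97 draws are enough and 96 are not.

97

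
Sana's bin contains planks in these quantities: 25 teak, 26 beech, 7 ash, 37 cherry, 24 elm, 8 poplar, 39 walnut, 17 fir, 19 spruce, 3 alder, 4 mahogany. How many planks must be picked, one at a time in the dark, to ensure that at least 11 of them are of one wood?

93

By pigeonhole, put each drawn plank into a box by wood. The largest draw with every box below 11 takes min(count, 10) from each wood; woods with fewer than 10 contribute all they have.
Σ min(cᵢ, 10) = 10 + 10 + 7 + 10 + 10 + 8 + 10 + 10 + 10 + 3 + 4 = 92.
Draw number 92 + 1 = 93 must push one box to 11.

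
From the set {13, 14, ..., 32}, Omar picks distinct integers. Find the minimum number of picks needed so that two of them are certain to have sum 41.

13

Group the elements by complementary pair {x, 41−x}: {13,28}, {14,27}, {15,26}, …, giving 8 two-element pairs and 4 integers whose partner 41−x falls outside [13,32].
By pigeonhole, treating each of those 12 groups as a pigeonhole, one can pick one integer per group — 12 integers — with no two summing to 41.
The 13th integer lands in an occupied pair, forcing a sum of 41.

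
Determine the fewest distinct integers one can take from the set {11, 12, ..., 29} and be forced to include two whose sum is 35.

Two chosen integers sum to 35 exactly when both halves of some pair {x, 35−x} with 11 ≤ x ≤ 35−x ≤ 24 are chosen — 7 such pairs.
The remaining 5 elements (those with no distinct partner in range) can never complete a 35-sum, so the worst case takes all of them and one from each pair: 5 + 7 = 12.
The 13th integer has to be the second member of some pair, so 12 + 1 = 13.

13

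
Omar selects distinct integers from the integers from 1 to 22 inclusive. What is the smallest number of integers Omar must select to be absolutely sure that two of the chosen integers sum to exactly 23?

Group the elements by complementary pair {x, 23−x}: {1,22}, {2,21}, {3,20}, …, giving 11 two-element pairs.
Pigeonhole: treating each of those 11 groups as a pigeonhole, one can pick one integer per group — 11 integers — with no two summing to 23.
The 12th integer lands in an occupied pair, forcing a sum of 23.

12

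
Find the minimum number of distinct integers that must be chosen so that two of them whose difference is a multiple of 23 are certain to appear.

24

Integers whose pairwise differences are multiples of 23 are exactly those sharing a remainder mod 23. The 23 residue classes mod 23 are the pigeonholes.
With 23 integers one could put 1 in each residue class and have no class reach 2.
The 24th integer pushes some class to 2, so 23·1 + 1 = 24.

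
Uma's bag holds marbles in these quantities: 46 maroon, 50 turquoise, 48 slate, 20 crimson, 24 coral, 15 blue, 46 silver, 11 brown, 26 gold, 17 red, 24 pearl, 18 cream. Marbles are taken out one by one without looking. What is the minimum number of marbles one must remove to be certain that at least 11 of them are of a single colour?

121

An adversary could hand out at most 10 marbles per colour: 10 + 10 + 10 + 10 + 10 + 10 + 10 + 10 + 10 + 10 + 10 + 10 = 120 marbles and still no colour has 11.
One more marble lands in a colour already at 10, so 121 draws are enough and 120 are not.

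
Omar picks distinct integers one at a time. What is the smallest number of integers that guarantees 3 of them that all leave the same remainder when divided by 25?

51

The 25 residue classes mod 25 are the pigeonholes.
With 50 integers one could put 2 in each residue class and have no class reach 3.
The 51st integer pushes some class to 3, so 25·2 + 1 = 51.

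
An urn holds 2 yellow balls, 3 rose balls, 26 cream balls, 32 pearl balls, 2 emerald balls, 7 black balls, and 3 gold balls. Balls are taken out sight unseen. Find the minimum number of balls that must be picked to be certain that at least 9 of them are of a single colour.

34

By pigeonhole, the 7 colours are the holes; the balls drawn are the pigeons.
To avoid 9 of any one colour, the worst case takes at most 8 of each colour, or every ball of a colour that has fewer than 8.
That gives 2 + 3 + 8 + 8 + 2 + 7 + 3 = 33 balls with no colour reaching 9.
The next ball forces some colour to 9, so 33 + 1 = 34.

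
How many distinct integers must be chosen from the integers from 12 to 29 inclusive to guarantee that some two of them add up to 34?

Group the elements by complementary pair {x, 34−x}: {12,22}, {13,21}, {14,20}, …, giving 5 two-element pairs; the single value 17 (it cannot pair with itself since the integers are distinct); and 7 integers whose partner 34−x falls outside [12,29].
Treating each of those 13 groups as a pigeonhole, one can pick one integer per group — 13 integers — with no two summing to 34.
The 14th integer lands in an occupied pair, forcing a sum of 34.

14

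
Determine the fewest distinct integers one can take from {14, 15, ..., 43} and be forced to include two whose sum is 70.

Group the elements by complementary pair {x, 70−x}: {27,43}, {28,42}, {29,41}, …, giving 8 two-element pairs; the single value 35 (it cannot pair with itself since the integers are distinct); and 13 integers whose partner 70−x falls outside [14,43].
Treating each of those 22 groups as a pigeonhole, one can pick one integer per group — 22 integers — with no two summing to 70.
The 23rd integer lands in an occupied pair, forcing a sum of 70.

23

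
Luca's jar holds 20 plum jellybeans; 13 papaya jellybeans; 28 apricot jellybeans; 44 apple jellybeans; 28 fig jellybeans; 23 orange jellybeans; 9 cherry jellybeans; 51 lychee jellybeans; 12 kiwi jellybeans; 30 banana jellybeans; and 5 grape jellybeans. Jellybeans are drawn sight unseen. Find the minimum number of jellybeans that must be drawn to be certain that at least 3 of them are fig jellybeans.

238

In the worst case for collecting fig jellybeans, every non-fig jellybean comes out first.
There are 20 + 13 + 28 + 44 + 23 + 9 + 51 + 12 + 30 + 5 = 235 non-fig jellybeans altogether.
After those, each further jellybean must be fig, so 235 + 3 = 238 draws guarantee 3 fig jellybeans.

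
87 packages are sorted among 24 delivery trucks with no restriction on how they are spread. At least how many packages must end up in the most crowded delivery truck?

The 24 delivery trucks are the holes and the 87 packages are the pigeons.
If every delivery truck held at most 3 packages, the total would be at most 24 × 3 = 72, which is less than 87.
So some delivery truck holds at least ⌈87/24⌉ = 4 packages.

4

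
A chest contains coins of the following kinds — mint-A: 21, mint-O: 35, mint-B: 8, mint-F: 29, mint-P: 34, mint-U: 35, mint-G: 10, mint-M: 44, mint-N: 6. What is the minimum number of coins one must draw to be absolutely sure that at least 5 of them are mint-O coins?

In the worst case for collecting mint-O coins, every non-mint-O coin comes out first.
There are 21 + 8 + 29 + 34 + 35 + 10 + 44 + 6 = 187 non-mint-O coins altogether.
After those, each further coin must be mint-O, so 187 + 5 = 192 draws guarantee 5 mint-O coins.

192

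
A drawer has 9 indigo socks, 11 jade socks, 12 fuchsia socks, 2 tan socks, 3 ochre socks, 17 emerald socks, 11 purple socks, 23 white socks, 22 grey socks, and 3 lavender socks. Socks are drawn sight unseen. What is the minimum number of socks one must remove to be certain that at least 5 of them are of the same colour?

By the pigeonhole principle, the 10 colours are the holes; the socks drawn are the pigeons.
To avoid 5 of any one colour, the worst case takes at most 4 of each colour, or every sock of a colour that has fewer than 4.
That gives 4 + 4 + 4 + 2 + 3 + 4 + 4 + 4 + 4 + 3 = 36 socks with no colour reaching 5.
The next sock forces some colour to 5, so 36 + 1 = 37.

37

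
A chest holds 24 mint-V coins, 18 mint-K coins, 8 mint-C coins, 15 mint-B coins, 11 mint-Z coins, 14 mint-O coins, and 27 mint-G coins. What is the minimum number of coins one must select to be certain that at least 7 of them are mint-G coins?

In the worst case for collecting mint-G coins, every non-mint-G coin comes out first.
There are 24 + 18 + 8 + 15 + 11 + 14 = 90 non-mint-G coins altogether.
After those, each further coin must be mint-G, so 90 + 7 = 97 draws guarantee 7 mint-G coins.

97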